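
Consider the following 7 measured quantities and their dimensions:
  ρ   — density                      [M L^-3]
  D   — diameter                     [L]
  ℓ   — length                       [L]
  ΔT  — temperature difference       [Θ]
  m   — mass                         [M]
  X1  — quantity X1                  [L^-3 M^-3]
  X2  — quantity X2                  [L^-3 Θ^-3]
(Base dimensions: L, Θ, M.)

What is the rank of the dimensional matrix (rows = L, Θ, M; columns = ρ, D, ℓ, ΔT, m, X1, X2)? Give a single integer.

3

Write exponents as rows L,Θ,M / cols ρ,D,ℓ,ΔT,m,X1,X2:
  L: [-3  1  1  0  0 -3 -3]
  Θ: [ 0  0  0  1  0  0 -3]
  M: [ 1  0  0  0  1 -3  0]
RREF → pivots at {ρ,D,ΔT} ⇒ r = 3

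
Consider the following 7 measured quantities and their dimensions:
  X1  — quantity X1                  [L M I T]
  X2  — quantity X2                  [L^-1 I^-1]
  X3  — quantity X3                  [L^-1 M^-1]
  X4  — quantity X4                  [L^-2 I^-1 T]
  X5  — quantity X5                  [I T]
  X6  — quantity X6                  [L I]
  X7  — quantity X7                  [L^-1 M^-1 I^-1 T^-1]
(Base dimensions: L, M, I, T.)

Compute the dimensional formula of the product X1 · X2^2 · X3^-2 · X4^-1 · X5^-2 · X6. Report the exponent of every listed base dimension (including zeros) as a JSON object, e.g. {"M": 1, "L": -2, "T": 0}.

Exponent matrix [L,M,I,T] × [X1,X2,X3,X4,X5,X6,X7]:
  L: [ 1 -1 -1 -2  0  1 -1]
  M: [ 1  0 -1  0  0  0 -1]
  I: [ 1 -1  0 -1  1  1 -1]
  T: [ 1  0  0  1  1  0 -1]
  [L]: (1)·1+(2)·-1+(-2)·-1+(-1)·-2+(-2)·0+(1)·1 = 4
  [M]: (1)·1+(2)·0+(-2)·-1+(-1)·0+(-2)·0+(1)·0 = 3
  [I]: (1)·1+(2)·-1+(-2)·0+(-1)·-1+(-2)·1+(1)·1 = -1
  [T]: (1)·1+(2)·0+(-2)·0+(-1)·1+(-2)·1+(1)·0 = -2
⇒ L^4 M^3 I^-1 T^-2

{"L": 4, "M": 3, "I": -1, "T": -2}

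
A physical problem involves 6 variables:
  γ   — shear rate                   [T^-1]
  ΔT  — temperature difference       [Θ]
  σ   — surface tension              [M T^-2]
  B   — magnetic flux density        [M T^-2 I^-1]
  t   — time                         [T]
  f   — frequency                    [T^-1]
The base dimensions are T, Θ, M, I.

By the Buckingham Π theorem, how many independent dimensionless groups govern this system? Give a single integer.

Write exponents as rows T,Θ,M,I / cols γ,ΔT,σ,B,t,f:
  T: [-1  0 -2 -2  1 -1]
  Θ: [ 0  1  0  0  0  0]
  M: [ 0  0  1  1  0  0]
  I: [ 0  0  0 -1  0  0]
RREF → pivots at {γ,ΔT,σ,B} ⇒ r = 4
6 vars − rank 4 = 2 Π groups

2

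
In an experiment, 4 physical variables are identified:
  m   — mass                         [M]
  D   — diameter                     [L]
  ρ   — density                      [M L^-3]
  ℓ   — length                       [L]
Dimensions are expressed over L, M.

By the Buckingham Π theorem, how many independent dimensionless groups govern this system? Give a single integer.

Write exponents as rows L,M / cols m,D,ρ,ℓ:
  L: [ 0  1 -3  1]
  M: [ 1  0  1  0]
Row reduction gives pivot columns m,D; rank = 2
4 vars − rank 2 = 2 Π groups

2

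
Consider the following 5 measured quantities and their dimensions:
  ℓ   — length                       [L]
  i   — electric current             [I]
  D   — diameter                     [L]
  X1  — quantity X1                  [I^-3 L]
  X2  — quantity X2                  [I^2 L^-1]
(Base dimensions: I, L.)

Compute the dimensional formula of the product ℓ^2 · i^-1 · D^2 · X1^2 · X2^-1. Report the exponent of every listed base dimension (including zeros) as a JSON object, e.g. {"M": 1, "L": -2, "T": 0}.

{"I": -9, "L": 7}

Write exponents as rows I,L / cols ℓ,i,D,X1,X2:
  I: [ 0  1  0 -3  2]
  L: [ 1  0  1  1 -1]
  [I]: (2)·0+(-1)·1+(2)·0+(2)·-3+(-1)·2 = -9
  [L]: (2)·1+(-1)·0+(2)·1+(2)·1+(-1)·-1 = 7
⇒ I^-9 L^7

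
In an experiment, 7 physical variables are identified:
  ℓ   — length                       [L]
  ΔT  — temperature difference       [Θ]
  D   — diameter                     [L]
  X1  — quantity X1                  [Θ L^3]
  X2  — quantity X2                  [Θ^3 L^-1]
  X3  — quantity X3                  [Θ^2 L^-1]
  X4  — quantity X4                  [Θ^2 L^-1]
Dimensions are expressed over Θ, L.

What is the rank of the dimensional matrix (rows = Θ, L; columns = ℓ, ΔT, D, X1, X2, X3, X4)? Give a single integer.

Dimensional matrix (Θ×L by ℓ×ΔT×D×X1×X2×X3×X4):
  Θ: [ 0  1  0  1  3  2  2]
  L: [ 1  0  1  3 -1 -1 -1]
Row reduction gives pivot columns ℓ,ΔT; rank = 2

2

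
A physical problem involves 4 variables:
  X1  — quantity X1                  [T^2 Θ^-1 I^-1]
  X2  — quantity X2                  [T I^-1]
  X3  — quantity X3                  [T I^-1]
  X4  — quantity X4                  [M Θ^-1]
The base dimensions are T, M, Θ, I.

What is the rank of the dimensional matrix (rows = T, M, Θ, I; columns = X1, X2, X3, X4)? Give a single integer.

Dimensional matrix (T×M×Θ×I by X1×X2×X3×X4):
  T: [ 2  1  1  0]
  M: [ 0  0  0  1]
  Θ: [-1  0  0 -1]
  I: [-1 -1 -1  0]
Row reduction gives pivot columns X1,X2,X4; rank = 3

3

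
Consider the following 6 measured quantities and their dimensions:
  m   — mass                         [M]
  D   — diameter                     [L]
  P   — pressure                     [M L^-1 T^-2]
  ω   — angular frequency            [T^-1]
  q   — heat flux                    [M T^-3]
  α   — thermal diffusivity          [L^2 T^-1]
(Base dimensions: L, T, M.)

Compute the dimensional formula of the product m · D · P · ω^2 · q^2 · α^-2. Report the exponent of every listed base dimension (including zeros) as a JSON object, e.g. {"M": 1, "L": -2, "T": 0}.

Write exponents as rows L,T,M / cols m,D,P,ω,q,α:
  L: [ 0  1 -1  0  0  2]
  T: [ 0  0 -2 -1 -3 -1]
  M: [ 1  0  1  0  1  0]
  [L]: (1)·0+(1)·1+(1)·-1+(2)·0+(2)·0+(-2)·2 = -4
  [T]: (1)·0+(1)·0+(1)·-2+(2)·-1+(2)·-3+(-2)·-1 = -8
  [M]: (1)·1+(1)·0+(1)·1+(2)·0+(2)·1+(-2)·0 = 4
⇒ L^-4 T^-8 M^4

{"L": -4, "T": -8, "M": 4}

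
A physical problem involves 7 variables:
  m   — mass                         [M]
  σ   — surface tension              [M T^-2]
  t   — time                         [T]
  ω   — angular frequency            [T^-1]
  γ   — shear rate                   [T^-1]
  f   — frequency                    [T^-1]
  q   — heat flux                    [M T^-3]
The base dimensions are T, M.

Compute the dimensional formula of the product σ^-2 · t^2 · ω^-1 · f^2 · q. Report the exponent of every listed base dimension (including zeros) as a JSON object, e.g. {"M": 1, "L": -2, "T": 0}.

{"T": 2, "M": -1}

Exponent matrix [T,M] × [m,σ,t,ω,γ,f,q]:
  T: [ 0 -2  1 -1 -1 -1 -3]
  M: [ 1  1  0  0  0  0  1]
  [T]: (-2)·-2+(2)·1+(-1)·-1+(2)·-1+(1)·-3 = 2
  [M]: (-2)·1+(2)·0+(-1)·0+(2)·0+(1)·1 = -1
⇒ T^2 M^-1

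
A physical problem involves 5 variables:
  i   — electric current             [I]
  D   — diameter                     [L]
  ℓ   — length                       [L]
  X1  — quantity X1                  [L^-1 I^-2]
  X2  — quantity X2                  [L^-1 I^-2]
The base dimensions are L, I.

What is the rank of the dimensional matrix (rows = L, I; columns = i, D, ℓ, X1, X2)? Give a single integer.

Dimensional matrix (L×I by i×D×ℓ×X1×X2):
  L: [ 0  1  1 -1 -1]
  I: [ 1  0  0 -2 -2]
Echelon form has 2 nonzero rows (pivots: i,D)

2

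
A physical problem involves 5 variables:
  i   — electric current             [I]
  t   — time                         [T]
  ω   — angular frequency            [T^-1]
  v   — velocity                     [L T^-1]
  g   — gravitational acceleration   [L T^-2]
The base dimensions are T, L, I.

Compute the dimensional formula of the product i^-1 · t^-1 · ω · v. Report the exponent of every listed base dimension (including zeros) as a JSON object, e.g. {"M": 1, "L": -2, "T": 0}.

Dimensional matrix (T×L×I by i×t×ω×v×g):
  T: [ 0  1 -1 -1 -2]
  L: [ 0  0  0  1  1]
  I: [ 1  0  0  0  0]
  [T]: (-1)·0+(-1)·1+(1)·-1+(1)·-1 = -3
  [L]: (-1)·0+(-1)·0+(1)·0+(1)·1 = 1
  [I]: (-1)·1+(-1)·0+(1)·0+(1)·0 = -1
⇒ T^-3 L I^-1

{"T": -3, "L": 1, "I": -1}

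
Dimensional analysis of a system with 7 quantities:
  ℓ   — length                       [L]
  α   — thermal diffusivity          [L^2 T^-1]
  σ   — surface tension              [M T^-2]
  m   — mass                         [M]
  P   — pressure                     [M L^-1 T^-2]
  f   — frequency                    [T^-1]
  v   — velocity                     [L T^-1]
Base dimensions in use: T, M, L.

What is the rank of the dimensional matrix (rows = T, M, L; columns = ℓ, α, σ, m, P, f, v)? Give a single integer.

Exponent matrix [T,M,L] × [ℓ,α,σ,m,P,f,v]:
  T: [ 0 -1 -2  0 -2 -1 -1]
  M: [ 0  0  1  1  1  0  0]
  L: [ 1  2  0  0 -1  0  1]
Row reduction gives pivot columns ℓ,α,σ; rank = 3

3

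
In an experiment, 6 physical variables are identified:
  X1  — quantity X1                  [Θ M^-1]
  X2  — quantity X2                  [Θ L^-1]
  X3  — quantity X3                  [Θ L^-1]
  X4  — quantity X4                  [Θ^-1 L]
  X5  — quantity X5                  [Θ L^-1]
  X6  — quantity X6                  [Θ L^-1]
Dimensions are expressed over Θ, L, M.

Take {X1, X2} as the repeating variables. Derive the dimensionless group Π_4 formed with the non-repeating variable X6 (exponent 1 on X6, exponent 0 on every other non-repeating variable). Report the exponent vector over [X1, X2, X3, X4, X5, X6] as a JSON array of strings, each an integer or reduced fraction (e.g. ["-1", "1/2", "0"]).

["0", "-1", "0", "0", "0", "1"]

Write exponents as rows Θ,L,M / cols X1,X2,X3,X4,X5,X6:
  Θ: [ 1  1  1 -1  1  1]
  L: [ 0 -1 -1  1 -1 -1]
  M: [-1  0  0  0  0  0]
Echelon form has 2 nonzero rows (pivots: X1,X2)
Repeat: X1,X2; free: X3,X4,X5,X6
RREF:
  r0: [   1    0    0    0    0    0]
  r1: [   0    1    1   -1    1    1]
  r2: [   0    0    0    0    0    0]
Fix exponent of X6 at 1, X3 at 0, X4 at 0, X5 at 0; solve each RREF row for its pivot's exponent:
  r0: exp(X1) + (0)·1 = 0 ⇒ exp(X1) = 0
  r1: exp(X2) + (1)·1 = 0 ⇒ exp(X2) = -1
Π_4 = X2^-1 · X6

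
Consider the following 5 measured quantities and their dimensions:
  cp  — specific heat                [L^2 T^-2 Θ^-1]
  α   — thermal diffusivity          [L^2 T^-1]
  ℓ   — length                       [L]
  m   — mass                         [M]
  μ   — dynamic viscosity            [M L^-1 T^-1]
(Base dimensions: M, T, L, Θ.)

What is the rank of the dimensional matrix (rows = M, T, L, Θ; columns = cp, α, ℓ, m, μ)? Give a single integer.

4

Exponent matrix [M,T,L,Θ] × [cp,α,ℓ,m,μ]:
  M: [ 0  0  0  1  1]
  T: [-2 -1  0  0 -1]
  L: [ 2  2  1  0 -1]
  Θ: [-1  0  0  0  0]
RREF → pivots at {cp,α,ℓ,m} ⇒ r = 4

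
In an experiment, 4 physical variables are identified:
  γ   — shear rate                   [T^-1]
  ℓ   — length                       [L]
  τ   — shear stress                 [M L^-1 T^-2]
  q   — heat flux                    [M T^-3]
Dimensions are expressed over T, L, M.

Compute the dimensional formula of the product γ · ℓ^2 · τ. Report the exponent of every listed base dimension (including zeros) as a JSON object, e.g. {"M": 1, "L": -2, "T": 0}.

Write exponents as rows T,L,M / cols γ,ℓ,τ,q:
  T: [-1  0 -2 -3]
  L: [ 0  1 -1  0]
  M: [ 0  0  1  1]
  [T]: (1)·-1+(2)·0+(1)·-2 = -3
  [L]: (1)·0+(2)·1+(1)·-1 = 1
  [M]: (1)·0+(2)·0+(1)·1 = 1
⇒ T^-3 L M

{"T": -3, "L": 1, "M": 1}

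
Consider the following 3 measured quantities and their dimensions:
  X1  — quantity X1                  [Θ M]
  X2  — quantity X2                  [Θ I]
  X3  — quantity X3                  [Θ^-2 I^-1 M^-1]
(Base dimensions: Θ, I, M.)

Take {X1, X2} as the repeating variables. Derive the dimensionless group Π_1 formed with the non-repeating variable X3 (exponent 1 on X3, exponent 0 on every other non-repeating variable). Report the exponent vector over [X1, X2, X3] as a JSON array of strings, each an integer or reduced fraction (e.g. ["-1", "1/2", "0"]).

Dimensional matrix (Θ×I×M by X1×X2×X3):
  Θ: [ 1  1 -2]
  I: [ 0  1 -1]
  M: [ 1  0 -1]
Row reduction gives pivot columns X1,X2; rank = 2
Repeat: X1,X2; free: X3
RREF:
  r0: [   1    0   -1]
  r1: [   0    1   -1]
  r2: [   0    0    0]
Fix exponent of X3 at 1; solve each RREF row for its pivot's exponent:
  r0: exp(X1) + (-1)·1 = 0 ⇒ exp(X1) = 1
  r1: exp(X2) + (-1)·1 = 0 ⇒ exp(X2) = 1
Π_1 = X1 · X2 · X3

["1", "1", "1"]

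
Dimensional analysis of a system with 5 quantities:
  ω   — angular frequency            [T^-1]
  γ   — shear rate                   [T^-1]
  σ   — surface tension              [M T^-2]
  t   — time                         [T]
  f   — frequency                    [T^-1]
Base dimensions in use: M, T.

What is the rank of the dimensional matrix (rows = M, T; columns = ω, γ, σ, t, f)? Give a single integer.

2

Exponent matrix [M,T] × [ω,γ,σ,t,f]:
  M: [ 0  0  1  0  0]
  T: [-1 -1 -2  1 -1]
RREF → pivots at {ω,σ} ⇒ r = 2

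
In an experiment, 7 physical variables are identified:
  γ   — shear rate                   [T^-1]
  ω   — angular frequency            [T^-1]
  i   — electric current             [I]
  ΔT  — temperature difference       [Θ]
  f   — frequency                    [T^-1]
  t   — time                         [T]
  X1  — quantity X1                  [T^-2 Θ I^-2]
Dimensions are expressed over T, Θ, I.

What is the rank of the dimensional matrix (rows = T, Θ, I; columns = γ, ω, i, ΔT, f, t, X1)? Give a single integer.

Write exponents as rows T,Θ,I / cols γ,ω,i,ΔT,f,t,X1:
  T: [-1 -1  0  0 -1  1 -2]
  Θ: [ 0  0  0  1  0  0  1]
  I: [ 0  0  1  0  0  0 -2]
RREF → pivots at {γ,i,ΔT} ⇒ r = 3

3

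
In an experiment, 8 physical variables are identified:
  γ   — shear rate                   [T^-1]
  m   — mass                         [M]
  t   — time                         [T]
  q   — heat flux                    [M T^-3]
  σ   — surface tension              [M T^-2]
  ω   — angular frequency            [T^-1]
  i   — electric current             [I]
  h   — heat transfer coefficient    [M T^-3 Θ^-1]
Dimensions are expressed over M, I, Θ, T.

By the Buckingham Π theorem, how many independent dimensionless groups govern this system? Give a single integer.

Exponent matrix [M,I,Θ,T] × [γ,m,t,q,σ,ω,i,h]:
  M: [ 0  1  0  1  1  0  0  1]
  I: [ 0  0  0  0  0  0  1  0]
  Θ: [ 0  0  0  0  0  0  0 -1]
  T: [-1  0  1 -3 -2 -1  0 -3]
Row reduction gives pivot columns γ,m,i,h; rank = 4
Π count = n − r = 8 − 4 = 4

4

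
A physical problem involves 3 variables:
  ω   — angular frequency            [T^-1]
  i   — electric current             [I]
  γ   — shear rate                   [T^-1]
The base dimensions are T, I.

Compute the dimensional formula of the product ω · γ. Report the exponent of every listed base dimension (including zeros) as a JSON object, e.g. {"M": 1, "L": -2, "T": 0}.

{"T": -2, "I": 0}

Exponent matrix [T,I] × [ω,i,γ]:
  T: [-1  0 -1]
  I: [ 0  1  0]
  [T]: (1)·-1+(1)·-1 = -2
  [I]: (1)·0+(1)·0 = 0
⇒ T^-2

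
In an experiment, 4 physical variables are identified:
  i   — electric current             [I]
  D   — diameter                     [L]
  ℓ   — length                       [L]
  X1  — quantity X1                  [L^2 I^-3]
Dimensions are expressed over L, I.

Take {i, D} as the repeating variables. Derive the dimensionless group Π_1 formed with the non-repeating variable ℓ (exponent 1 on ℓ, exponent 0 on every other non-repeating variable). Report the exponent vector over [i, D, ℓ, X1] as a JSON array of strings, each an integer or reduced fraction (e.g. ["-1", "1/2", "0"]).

Exponent matrix [L,I] × [i,D,ℓ,X1]:
  L: [ 0  1  1  2]
  I: [ 1  0  0 -3]
Echelon form has 2 nonzero rows (pivots: i,D)
Repeat: i,D; free: ℓ,X1
RREF:
  r0: [   1    0    0   -3]
  r1: [   0    1    1    2]
Fix exponent of ℓ at 1, X1 at 0; solve each RREF row for its pivot's exponent:
  r0: exp(i) + (0)·1 = 0 ⇒ exp(i) = 0
  r1: exp(D) + (1)·1 = 0 ⇒ exp(D) = -1
Π_1 = D^-1 · ℓ

["0", "-1", "1", "0"]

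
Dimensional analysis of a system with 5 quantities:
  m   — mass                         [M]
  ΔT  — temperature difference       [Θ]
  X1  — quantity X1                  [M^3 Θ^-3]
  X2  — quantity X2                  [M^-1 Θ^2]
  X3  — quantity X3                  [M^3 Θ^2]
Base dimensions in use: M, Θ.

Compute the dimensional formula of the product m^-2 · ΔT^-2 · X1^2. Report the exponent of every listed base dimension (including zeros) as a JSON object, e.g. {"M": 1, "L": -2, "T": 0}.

Exponent matrix [M,Θ] × [m,ΔT,X1,X2,X3]:
  M: [ 1  0  3 -1  3]
  Θ: [ 0  1 -3  2  2]
  [M]: (-2)·1+(-2)·0+(2)·3 = 4
  [Θ]: (-2)·0+(-2)·1+(2)·-3 = -8
⇒ M^4 Θ^-8

{"M": 4, "Θ": -8}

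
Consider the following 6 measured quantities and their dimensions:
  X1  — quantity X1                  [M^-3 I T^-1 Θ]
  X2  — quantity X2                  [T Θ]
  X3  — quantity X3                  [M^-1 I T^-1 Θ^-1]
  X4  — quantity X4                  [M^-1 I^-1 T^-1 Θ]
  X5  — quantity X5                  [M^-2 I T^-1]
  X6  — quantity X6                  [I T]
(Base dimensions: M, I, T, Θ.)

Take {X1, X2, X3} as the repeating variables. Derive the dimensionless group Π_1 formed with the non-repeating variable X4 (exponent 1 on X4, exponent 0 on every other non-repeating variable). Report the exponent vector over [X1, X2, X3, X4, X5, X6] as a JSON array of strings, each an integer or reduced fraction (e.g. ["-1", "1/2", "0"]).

["-1", "2", "2", "1", "0", "0"]

Write exponents as rows M,I,T,Θ / cols X1,X2,X3,X4,X5,X6:
  M: [-3  0 -1 -1 -2  0]
  I: [ 1  0  1 -1  1  1]
  T: [-1  1 -1 -1 -1  1]
  Θ: [ 1  1 -1  1  0  0]
Row reduction gives pivot columns X1,X2,X3; rank = 3
Repeat: X1,X2,X3; free: X4,X5,X6
RREF:
  r0: [   1    0    0    1  1/2 -1/2]
  r1: [   0    1    0   -2    0    2]
  r2: [   0    0    1   -2  1/2  3/2]
  r3: [   0    0    0    0    0    0]
Fix exponent of X4 at 1, X5 at 0, X6 at 0; solve each RREF row for its pivot's exponent:
  r0: exp(X1) + (1)·1 = 0 ⇒ exp(X1) = -1
  r1: exp(X2) + (-2)·1 = 0 ⇒ exp(X2) = 2
  r2: exp(X3) + (-2)·1 = 0 ⇒ exp(X3) = 2
Π_1 = X1^-1 · X2^2 · X3^2 · X4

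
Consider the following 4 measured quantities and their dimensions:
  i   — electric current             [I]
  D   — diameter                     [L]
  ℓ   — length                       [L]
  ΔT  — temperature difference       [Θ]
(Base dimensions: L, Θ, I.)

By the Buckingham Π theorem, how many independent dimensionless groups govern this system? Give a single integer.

Write exponents as rows L,Θ,I / cols i,D,ℓ,ΔT:
  L: [ 0  1  1  0]
  Θ: [ 0  0  0  1]
  I: [ 1  0  0  0]
Row reduction gives pivot columns i,D,ΔT; rank = 3
4 vars − rank 3 = 1 Π group

1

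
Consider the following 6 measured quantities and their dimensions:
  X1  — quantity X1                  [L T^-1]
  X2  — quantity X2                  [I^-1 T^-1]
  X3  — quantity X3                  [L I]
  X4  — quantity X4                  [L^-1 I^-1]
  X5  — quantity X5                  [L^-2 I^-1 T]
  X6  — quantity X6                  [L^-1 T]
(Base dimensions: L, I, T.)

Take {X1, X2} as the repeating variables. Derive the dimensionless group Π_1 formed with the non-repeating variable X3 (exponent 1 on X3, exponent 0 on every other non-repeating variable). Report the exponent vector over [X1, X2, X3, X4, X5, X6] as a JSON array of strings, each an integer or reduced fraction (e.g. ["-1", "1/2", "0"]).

Exponent matrix [L,I,T] × [X1,X2,X3,X4,X5,X6]:
  L: [ 1  0  1 -1 -2 -1]
  I: [ 0 -1  1 -1 -1  0]
  T: [-1 -1  0  0  1  1]
Echelon form has 2 nonzero rows (pivots: X1,X2)
Pivot set = {X1,X2}, free = {X3,X4,X5,X6}
RREF:
  r0: [   1    0    1   -1   -2   -1]
  r1: [   0    1   -1    1    1    0]
  r2: [   0    0    0    0    0    0]
Fix exponent of X3 at 1, X4 at 0, X5 at 0, X6 at 0; solve each RREF row for its pivot's exponent:
  r0: exp(X1) + (1)·1 = 0 ⇒ exp(X1) = -1
  r1: exp(X2) + (-1)·1 = 0 ⇒ exp(X2) = 1
Π_1 = X1^-1 · X2 · X3

["-1", "1", "1", "0", "0", "0"]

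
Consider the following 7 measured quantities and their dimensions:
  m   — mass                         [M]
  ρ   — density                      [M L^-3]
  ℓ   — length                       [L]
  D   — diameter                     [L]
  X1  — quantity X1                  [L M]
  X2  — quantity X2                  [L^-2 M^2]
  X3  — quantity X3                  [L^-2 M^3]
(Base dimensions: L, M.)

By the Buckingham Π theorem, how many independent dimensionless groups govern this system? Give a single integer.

5

Exponent matrix [L,M] × [m,ρ,ℓ,D,X1,X2,X3]:
  L: [ 0 -3  1  1  1 -2 -2]
  M: [ 1  1  0  0  1  2  3]
Echelon form has 2 nonzero rows (pivots: m,ρ)
7 vars − rank 2 = 5 Π groups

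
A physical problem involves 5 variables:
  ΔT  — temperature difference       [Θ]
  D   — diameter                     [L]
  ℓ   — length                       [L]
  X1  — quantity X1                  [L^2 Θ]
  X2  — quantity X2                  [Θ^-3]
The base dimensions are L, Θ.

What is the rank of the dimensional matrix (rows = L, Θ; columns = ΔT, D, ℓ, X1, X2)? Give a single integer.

Dimensional matrix (L×Θ by ΔT×D×ℓ×X1×X2):
  L: [ 0  1  1  2  0]
  Θ: [ 1  0  0  1 -3]
Row reduction gives pivot columns ΔT,D; rank = 2

2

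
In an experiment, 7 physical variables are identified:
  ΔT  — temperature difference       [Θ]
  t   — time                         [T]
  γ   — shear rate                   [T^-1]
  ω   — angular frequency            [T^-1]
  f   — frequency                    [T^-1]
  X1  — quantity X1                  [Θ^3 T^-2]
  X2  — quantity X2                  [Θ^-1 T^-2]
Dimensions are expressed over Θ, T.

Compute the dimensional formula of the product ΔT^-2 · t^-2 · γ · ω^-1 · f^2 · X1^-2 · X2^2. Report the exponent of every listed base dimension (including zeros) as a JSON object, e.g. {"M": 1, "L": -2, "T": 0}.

Write exponents as rows Θ,T / cols ΔT,t,γ,ω,f,X1,X2:
  Θ: [ 1  0  0  0  0  3 -1]
  T: [ 0  1 -1 -1 -1 -2 -2]
  [Θ]: (-2)·1+(-2)·0+(1)·0+(-1)·0+(2)·0+(-2)·3+(2)·-1 = -10
  [T]: (-2)·0+(-2)·1+(1)·-1+(-1)·-1+(2)·-1+(-2)·-2+(2)·-2 = -4
⇒ Θ^-10 T^-4

{"Θ": -10, "T": -4}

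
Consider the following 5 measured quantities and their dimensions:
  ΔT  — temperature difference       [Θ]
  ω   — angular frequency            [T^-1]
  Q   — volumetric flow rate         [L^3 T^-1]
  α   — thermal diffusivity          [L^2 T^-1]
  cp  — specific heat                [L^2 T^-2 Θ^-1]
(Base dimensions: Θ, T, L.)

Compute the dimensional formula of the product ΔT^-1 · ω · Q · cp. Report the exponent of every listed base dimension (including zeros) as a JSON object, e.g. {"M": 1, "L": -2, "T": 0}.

Exponent matrix [Θ,T,L] × [ΔT,ω,Q,α,cp]:
  Θ: [ 1  0  0  0 -1]
  T: [ 0 -1 -1 -1 -2]
  L: [ 0  0  3  2  2]
  [Θ]: (-1)·1+(1)·0+(1)·0+(1)·-1 = -2
  [T]: (-1)·0+(1)·-1+(1)·-1+(1)·-2 = -4
  [L]: (-1)·0+(1)·0+(1)·3+(1)·2 = 5
⇒ Θ^-2 T^-4 L^5

{"Θ": -2, "T": -4, "L": 5}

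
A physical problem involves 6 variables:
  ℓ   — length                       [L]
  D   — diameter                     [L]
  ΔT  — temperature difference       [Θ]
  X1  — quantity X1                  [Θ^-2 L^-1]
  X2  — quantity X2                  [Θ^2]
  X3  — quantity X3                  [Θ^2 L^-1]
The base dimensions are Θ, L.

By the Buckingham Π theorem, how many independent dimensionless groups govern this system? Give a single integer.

4

Write exponents as rows Θ,L / cols ℓ,D,ΔT,X1,X2,X3:
  Θ: [ 0  0  1 -2  2  2]
  L: [ 1  1  0 -1  0 -1]
Row reduction gives pivot columns ℓ,ΔT; rank = 2
Π count = n − r = 6 − 2 = 4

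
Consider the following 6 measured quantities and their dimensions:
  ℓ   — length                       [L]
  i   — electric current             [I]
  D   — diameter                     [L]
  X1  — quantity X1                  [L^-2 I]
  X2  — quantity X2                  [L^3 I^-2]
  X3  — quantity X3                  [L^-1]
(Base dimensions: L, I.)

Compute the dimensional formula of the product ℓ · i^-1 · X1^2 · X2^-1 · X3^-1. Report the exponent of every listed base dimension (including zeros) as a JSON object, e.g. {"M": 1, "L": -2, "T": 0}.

{"L": -5, "I": 3}

Dimensional matrix (L×I by ℓ×i×D×X1×X2×X3):
  L: [ 1  0  1 -2  3 -1]
  I: [ 0  1  0  1 -2  0]
  [L]: (1)·1+(-1)·0+(2)·-2+(-1)·3+(-1)·-1 = -5
  [I]: (1)·0+(-1)·1+(2)·1+(-1)·-2+(-1)·0 = 3
⇒ L^-5 I^3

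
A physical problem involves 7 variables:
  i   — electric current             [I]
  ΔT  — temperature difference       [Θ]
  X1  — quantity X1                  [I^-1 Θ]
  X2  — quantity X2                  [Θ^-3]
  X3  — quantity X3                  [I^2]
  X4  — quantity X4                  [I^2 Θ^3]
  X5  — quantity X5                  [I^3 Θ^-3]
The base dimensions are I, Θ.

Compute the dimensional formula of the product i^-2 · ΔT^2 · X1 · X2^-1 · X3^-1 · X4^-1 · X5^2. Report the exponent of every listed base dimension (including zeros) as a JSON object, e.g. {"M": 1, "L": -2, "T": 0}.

{"I": -1, "Θ": -3}

Write exponents as rows I,Θ / cols i,ΔT,X1,X2,X3,X4,X5:
  I: [ 1  0 -1  0  2  2  3]
  Θ: [ 0  1  1 -3  0  3 -3]
  [I]: (-2)·1+(2)·0+(1)·-1+(-1)·0+(-1)·2+(-1)·2+(2)·3 = -1
  [Θ]: (-2)·0+(2)·1+(1)·1+(-1)·-3+(-1)·0+(-1)·3+(2)·-3 = -3
⇒ I^-1 Θ^-3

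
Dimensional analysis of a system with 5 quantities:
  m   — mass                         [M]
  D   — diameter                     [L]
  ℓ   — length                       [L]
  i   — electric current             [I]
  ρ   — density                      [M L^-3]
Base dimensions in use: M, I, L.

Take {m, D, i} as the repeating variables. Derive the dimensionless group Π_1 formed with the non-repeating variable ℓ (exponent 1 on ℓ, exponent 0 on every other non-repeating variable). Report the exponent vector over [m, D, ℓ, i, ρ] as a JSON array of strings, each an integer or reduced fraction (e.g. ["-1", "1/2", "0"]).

["0", "-1", "1", "0", "0"]

Exponent matrix [M,I,L] × [m,D,ℓ,i,ρ]:
  M: [ 1  0  0  0  1]
  I: [ 0  0  0  1  0]
  L: [ 0  1  1  0 -3]
Row reduction gives pivot columns m,D,i; rank = 3
Repeat: m,D,i; free: ℓ,ρ
RREF:
  r0: [   1    0    0    0    1]
  r1: [   0    1    1    0   -3]
  r2: [   0    0    0    1    0]
Fix exponent of ℓ at 1, ρ at 0; solve each RREF row for its pivot's exponent:
  r0: exp(m) + (0)·1 = 0 ⇒ exp(m) = 0
  r1: exp(D) + (1)·1 = 0 ⇒ exp(D) = -1
  r2: exp(i) + (0)·1 = 0 ⇒ exp(i) = 0
Π_1 = D^-1 · ℓ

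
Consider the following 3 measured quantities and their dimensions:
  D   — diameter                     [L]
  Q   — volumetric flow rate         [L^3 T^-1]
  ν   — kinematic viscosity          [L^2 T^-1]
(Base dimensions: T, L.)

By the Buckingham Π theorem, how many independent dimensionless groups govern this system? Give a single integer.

1

Dimensional matrix (T×L by D×Q×ν):
  T: [ 0 -1 -1]
  L: [ 1  3  2]
RREF → pivots at {D,Q} ⇒ r = 2
Π count = n − r = 3 − 2 = 1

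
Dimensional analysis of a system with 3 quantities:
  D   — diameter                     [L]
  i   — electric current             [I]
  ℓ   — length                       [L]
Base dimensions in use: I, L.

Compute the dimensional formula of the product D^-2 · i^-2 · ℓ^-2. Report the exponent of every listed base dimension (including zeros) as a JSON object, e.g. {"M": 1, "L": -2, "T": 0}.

Exponent matrix [I,L] × [D,i,ℓ]:
  I: [ 0  1  0]
  L: [ 1  0  1]
  [I]: (-2)·0+(-2)·1+(-2)·0 = -2
  [L]: (-2)·1+(-2)·0+(-2)·1 = -4
⇒ I^-2 L^-4

{"I": -2, "L": -4}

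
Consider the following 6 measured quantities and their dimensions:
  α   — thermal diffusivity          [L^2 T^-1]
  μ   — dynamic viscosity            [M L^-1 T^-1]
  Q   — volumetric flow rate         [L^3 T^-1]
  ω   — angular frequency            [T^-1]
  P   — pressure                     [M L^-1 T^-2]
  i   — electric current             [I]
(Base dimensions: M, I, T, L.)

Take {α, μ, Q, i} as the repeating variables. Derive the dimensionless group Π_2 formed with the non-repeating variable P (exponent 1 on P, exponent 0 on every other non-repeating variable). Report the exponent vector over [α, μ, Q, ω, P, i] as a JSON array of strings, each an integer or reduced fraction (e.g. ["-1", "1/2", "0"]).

Exponent matrix [M,I,T,L] × [α,μ,Q,ω,P,i]:
  M: [ 0  1  0  0  1  0]
  I: [ 0  0  0  0  0  1]
  T: [-1 -1 -1 -1 -2  0]
  L: [ 2 -1  3  0 -1  0]
RREF → pivots at {α,μ,Q,i} ⇒ r = 4
Pivot set = {α,μ,Q,i}, free = {ω,P}
RREF:
  r0: [   1    0    0    3    3    0]
  r1: [   0    1    0    0    1    0]
  r2: [   0    0    1   -2   -2    0]
  r3: [   0    0    0    0    0    1]
Fix exponent of P at 1, ω at 0; solve each RREF row for its pivot's exponent:
  r0: exp(α) + (3)·1 = 0 ⇒ exp(α) = -3
  r1: exp(μ) + (1)·1 = 0 ⇒ exp(μ) = -1
  r2: exp(Q) + (-2)·1 = 0 ⇒ exp(Q) = 2
  r3: exp(i) + (0)·1 = 0 ⇒ exp(i) = 0
Π_2 = α^-3 · μ^-1 · Q^2 · P

["-3", "-1", "2", "0", "1", "0"]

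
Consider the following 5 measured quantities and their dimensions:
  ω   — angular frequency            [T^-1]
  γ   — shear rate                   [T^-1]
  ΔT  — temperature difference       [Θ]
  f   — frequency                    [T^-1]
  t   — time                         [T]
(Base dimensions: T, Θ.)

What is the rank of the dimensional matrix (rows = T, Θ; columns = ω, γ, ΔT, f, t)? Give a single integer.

Exponent matrix [T,Θ] × [ω,γ,ΔT,f,t]:
  T: [-1 -1  0 -1  1]
  Θ: [ 0  0  1  0  0]
Row reduction gives pivot columns ω,ΔT; rank = 2

2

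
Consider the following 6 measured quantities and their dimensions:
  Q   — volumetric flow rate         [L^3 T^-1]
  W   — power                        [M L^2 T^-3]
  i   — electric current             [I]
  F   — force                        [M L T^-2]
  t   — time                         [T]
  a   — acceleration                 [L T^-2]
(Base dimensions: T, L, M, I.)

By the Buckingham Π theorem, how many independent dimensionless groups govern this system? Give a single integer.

Write exponents as rows T,L,M,I / cols Q,W,i,F,t,a:
  T: [-1 -3  0 -2  1 -2]
  L: [ 3  2  0  1  0  1]
  M: [ 0  1  0  1  0  0]
  I: [ 0  0  1  0  0  0]
RREF → pivots at {Q,W,i,F} ⇒ r = 4
6 vars − rank 4 = 2 Π groups

2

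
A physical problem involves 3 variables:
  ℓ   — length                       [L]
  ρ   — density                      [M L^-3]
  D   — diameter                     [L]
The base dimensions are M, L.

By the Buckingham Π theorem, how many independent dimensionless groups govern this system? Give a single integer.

1

Dimensional matrix (M×L by ℓ×ρ×D):
  M: [ 0  1  0]
  L: [ 1 -3  1]
RREF → pivots at {ℓ,ρ} ⇒ r = 2
Π count = n − r = 3 − 2 = 1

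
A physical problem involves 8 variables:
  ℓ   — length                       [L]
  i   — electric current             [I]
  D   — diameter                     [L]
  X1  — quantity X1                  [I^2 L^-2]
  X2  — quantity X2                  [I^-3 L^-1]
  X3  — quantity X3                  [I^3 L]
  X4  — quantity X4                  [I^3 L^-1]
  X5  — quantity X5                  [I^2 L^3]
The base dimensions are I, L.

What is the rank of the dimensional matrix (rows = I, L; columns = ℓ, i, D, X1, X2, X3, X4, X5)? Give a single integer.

2

Write exponents as rows I,L / cols ℓ,i,D,X1,X2,X3,X4,X5:
  I: [ 0  1  0  2 -3  3  3  2]
  L: [ 1  0  1 -2 -1  1 -1  3]
Row reduction gives pivot columns ℓ,i; rank = 2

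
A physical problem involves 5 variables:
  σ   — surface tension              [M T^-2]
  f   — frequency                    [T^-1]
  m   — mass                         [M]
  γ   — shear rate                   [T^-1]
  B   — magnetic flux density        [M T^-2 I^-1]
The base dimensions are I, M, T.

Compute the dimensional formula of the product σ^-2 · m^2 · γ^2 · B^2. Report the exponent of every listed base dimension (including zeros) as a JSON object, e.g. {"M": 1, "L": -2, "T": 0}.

Write exponents as rows I,M,T / cols σ,f,m,γ,B:
  I: [ 0  0  0  0 -1]
  M: [ 1  0  1  0  1]
  T: [-2 -1  0 -1 -2]
  [I]: (-2)·0+(2)·0+(2)·0+(2)·-1 = -2
  [M]: (-2)·1+(2)·1+(2)·0+(2)·1 = 2
  [T]: (-2)·-2+(2)·0+(2)·-1+(2)·-2 = -2
⇒ I^-2 M^2 T^-2

{"I": -2, "M": 2, "T": -2}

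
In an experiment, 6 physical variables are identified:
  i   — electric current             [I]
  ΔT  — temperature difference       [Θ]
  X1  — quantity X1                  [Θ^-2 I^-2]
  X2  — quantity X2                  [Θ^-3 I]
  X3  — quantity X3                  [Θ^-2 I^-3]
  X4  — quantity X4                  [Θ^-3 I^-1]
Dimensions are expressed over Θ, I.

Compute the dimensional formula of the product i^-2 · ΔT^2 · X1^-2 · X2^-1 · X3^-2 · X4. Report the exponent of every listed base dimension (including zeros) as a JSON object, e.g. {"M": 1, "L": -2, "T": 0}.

Write exponents as rows Θ,I / cols i,ΔT,X1,X2,X3,X4:
  Θ: [ 0  1 -2 -3 -2 -3]
  I: [ 1  0 -2  1 -3 -1]
  [Θ]: (-2)·0+(2)·1+(-2)·-2+(-1)·-3+(-2)·-2+(1)·-3 = 10
  [I]: (-2)·1+(2)·0+(-2)·-2+(-1)·1+(-2)·-3+(1)·-1 = 6
⇒ Θ^10 I^6

{"Θ": 10, "I": 6}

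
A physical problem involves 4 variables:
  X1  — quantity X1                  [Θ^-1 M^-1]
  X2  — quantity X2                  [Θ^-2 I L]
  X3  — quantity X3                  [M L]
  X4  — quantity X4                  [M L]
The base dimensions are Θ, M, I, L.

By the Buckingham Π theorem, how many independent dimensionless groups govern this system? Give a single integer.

Dimensional matrix (Θ×M×I×L by X1×X2×X3×X4):
  Θ: [-1 -2  0  0]
  M: [-1  0  1  1]
  I: [ 0  1  0  0]
  L: [ 0  1  1  1]
Echelon form has 3 nonzero rows (pivots: X1,X2,X3)
Π count = n − r = 4 − 3 = 1

1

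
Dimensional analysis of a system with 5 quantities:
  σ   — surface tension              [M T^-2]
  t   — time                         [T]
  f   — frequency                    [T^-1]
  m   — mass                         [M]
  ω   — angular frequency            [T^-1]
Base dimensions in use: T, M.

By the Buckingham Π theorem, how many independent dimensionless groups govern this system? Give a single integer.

Exponent matrix [T,M] × [σ,t,f,m,ω]:
  T: [-2  1 -1  0 -1]
  M: [ 1  0  0  1  0]
Row reduction gives pivot columns σ,t; rank = 2
n=5, r=2 ⇒ 3 dimensionless groups

3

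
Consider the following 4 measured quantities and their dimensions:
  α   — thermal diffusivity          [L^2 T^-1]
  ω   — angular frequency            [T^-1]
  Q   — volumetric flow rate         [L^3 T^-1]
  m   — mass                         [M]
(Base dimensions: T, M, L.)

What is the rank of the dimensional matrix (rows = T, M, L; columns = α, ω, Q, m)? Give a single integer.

3

Exponent matrix [T,M,L] × [α,ω,Q,m]:
  T: [-1 -1 -1  0]
  M: [ 0  0  0  1]
  L: [ 2  0  3  0]
Row reduction gives pivot columns α,ω,m; rank = 3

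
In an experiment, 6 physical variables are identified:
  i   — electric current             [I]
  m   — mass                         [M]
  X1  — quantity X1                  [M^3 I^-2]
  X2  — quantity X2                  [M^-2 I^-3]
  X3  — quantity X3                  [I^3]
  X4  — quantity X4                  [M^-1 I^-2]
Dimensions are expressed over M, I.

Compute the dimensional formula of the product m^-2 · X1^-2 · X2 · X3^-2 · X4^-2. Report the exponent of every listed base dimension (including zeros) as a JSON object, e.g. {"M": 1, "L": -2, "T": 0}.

Dimensional matrix (M×I by i×m×X1×X2×X3×X4):
  M: [ 0  1  3 -2  0 -1]
  I: [ 1  0 -2 -3  3 -2]
  [M]: (-2)·1+(-2)·3+(1)·-2+(-2)·0+(-2)·-1 = -8
  [I]: (-2)·0+(-2)·-2+(1)·-3+(-2)·3+(-2)·-2 = -1
⇒ M^-8 I^-1

{"M": -8, "I": -1}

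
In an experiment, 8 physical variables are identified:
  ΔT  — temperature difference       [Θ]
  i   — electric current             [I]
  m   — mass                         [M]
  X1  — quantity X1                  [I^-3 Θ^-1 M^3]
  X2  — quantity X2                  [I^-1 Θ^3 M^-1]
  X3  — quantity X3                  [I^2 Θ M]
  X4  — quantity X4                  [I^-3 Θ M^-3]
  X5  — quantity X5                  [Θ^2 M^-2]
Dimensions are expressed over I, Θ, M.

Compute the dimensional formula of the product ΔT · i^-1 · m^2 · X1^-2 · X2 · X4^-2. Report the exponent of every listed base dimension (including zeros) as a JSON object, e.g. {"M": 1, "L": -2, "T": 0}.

{"I": 10, "Θ": 4, "M": 1}

Exponent matrix [I,Θ,M] × [ΔT,i,m,X1,X2,X3,X4,X5]:
  I: [ 0  1  0 -3 -1  2 -3  0]
  Θ: [ 1  0  0 -1  3  1  1  2]
  M: [ 0  0  1  3 -1  1 -3 -2]
  [I]: (1)·0+(-1)·1+(2)·0+(-2)·-3+(1)·-1+(-2)·-3 = 10
  [Θ]: (1)·1+(-1)·0+(2)·0+(-2)·-1+(1)·3+(-2)·1 = 4
  [M]: (1)·0+(-1)·0+(2)·1+(-2)·3+(1)·-1+(-2)·-3 = 1
⇒ I^10 Θ^4 M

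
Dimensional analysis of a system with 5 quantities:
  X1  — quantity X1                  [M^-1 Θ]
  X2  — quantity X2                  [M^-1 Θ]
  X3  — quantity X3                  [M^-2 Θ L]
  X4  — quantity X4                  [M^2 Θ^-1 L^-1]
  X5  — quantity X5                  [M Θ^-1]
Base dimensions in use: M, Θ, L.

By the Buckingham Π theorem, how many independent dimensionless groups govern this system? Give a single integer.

Dimensional matrix (M×Θ×L by X1×X2×X3×X4×X5):
  M: [-1 -1 -2  2  1]
  Θ: [ 1  1  1 -1 -1]
  L: [ 0  0  1 -1  0]
RREF → pivots at {X1,X3} ⇒ r = 2
5 vars − rank 2 = 3 Π groups

3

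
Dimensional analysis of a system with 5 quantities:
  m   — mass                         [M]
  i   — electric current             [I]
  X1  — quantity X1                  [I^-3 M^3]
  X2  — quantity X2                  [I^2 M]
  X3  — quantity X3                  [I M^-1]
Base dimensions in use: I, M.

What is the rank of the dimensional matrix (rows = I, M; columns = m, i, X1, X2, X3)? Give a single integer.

Write exponents as rows I,M / cols m,i,X1,X2,X3:
  I: [ 0  1 -3  2  1]
  M: [ 1  0  3  1 -1]
RREF → pivots at {m,i} ⇒ r = 2

2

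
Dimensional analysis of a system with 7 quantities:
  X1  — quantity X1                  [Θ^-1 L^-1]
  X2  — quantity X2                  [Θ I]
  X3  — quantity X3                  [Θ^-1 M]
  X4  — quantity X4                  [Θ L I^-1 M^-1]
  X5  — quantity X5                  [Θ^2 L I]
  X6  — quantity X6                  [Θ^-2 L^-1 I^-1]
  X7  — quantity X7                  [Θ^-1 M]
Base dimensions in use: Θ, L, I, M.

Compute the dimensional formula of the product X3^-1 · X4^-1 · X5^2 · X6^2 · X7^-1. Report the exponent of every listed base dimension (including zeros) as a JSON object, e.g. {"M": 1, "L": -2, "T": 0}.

{"Θ": 1, "L": -1, "I": 1, "M": -1}

Exponent matrix [Θ,L,I,M] × [X1,X2,X3,X4,X5,X6,X7]:
  Θ: [-1  1 -1  1  2 -2 -1]
  L: [-1  0  0  1  1 -1  0]
  I: [ 0  1  0 -1  1 -1  0]
  M: [ 0  0  1 -1  0  0  1]
  [Θ]: (-1)·-1+(-1)·1+(2)·2+(2)·-2+(-1)·-1 = 1
  [L]: (-1)·0+(-1)·1+(2)·1+(2)·-1+(-1)·0 = -1
  [I]: (-1)·0+(-1)·-1+(2)·1+(2)·-1+(-1)·0 = 1
  [M]: (-1)·1+(-1)·-1+(2)·0+(2)·0+(-1)·1 = -1
⇒ Θ L^-1 I M^-1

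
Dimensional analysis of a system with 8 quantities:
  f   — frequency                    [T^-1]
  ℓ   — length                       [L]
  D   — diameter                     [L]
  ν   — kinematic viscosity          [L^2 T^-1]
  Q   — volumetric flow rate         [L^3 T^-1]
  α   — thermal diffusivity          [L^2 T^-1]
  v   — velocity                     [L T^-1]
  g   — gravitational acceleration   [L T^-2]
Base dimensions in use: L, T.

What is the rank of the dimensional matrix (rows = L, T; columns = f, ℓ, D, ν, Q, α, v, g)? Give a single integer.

Exponent matrix [L,T] × [f,ℓ,D,ν,Q,α,v,g]:
  L: [ 0  1  1  2  3  2  1  1]
  T: [-1  0  0 -1 -1 -1 -1 -2]
Echelon form has 2 nonzero rows (pivots: f,ℓ)

2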